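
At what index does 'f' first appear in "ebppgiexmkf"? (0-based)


Input string: 'ebppgiexmkf'
Target: 'f'
Scanning left to right: s[0]='e', s[1]='b', s[2]='p', s[3]='p', s[4]='g', s[5]='i', s[6]='e', s[7]='x', s[8]='m', s[9]='k', s[10]='f'
First match at index: 10


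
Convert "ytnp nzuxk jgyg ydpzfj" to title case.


Input string: 'ytnp nzuxk jgyg ydpzfj'
Operation: capitalize first letter of each word
Word transformations: 'ytnp'->'Ytnp', 'nzuxk'->'Nzuxk', 'jgyg'->'Jgyg', 'ydpzfj'->'Ydpzfj'
Result: Ytnp Nzuxk Jgyg Ydpzfj


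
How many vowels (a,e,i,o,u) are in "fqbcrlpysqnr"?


Input string: 'fqbcrlpysqnr'
Operation: count vowels (a, e, i, o, u)
Scan: s[0]='f', s[1]='q', s[2]='b', s[3]='c', s[4]='r', s[5]='l', s[6]='p', s[7]='y', s[8]='s', s[9]='q', s[10]='n', s[11]='r'
Vowels found: 0
Result: 0


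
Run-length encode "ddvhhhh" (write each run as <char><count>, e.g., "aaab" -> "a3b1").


Input: 'ddvhhhh'
Operation: identify consecutive runs
Runs: 'dd' -> d2, 'v' -> v1, 'hhhh' -> h4
Encoded: d2v1h4


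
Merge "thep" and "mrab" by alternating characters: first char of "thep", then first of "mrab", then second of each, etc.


String 1: 'thep'
String 2: 'mrab'
Operation: alternate characters
Pairs: 't'+'m', 'h'+'r', 'e'+'a', 'p'+'b'
Result: tmhreapb


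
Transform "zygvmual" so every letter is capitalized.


Input string: 'zygvmual'
Operation: convert each letter to uppercase
Mapping: 'z'->'Z', 'y'->'Y', 'g'->'G', 'v'->'V', 'm'->'M', 'u'->'U', 'a'->'A', 'l'->'L'
Result: ZYGVMUAL


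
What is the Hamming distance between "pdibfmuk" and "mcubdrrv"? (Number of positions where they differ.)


String 1: 'pdibfmuk'
String 2: 'mcubdrrv'
Compare each position: pos 0: 'p'!='m', pos 1: 'd'!='c', pos 2: 'i'!='u', pos 3: 'b'=='b', pos 4: 'f'!='d', pos 5: 'm'!='r', pos 6: 'u'!='r', pos 7: 'k'!='v'
Differing positions: 7
Hamming distance: 7


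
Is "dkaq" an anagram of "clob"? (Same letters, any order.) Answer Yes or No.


String 1: 'clob' -> sorted: 'bclo'
String 2: 'dkaq' -> sorted: 'adkq'
Compare sorted forms: 'bclo' != 'adkq'
Anagram: No


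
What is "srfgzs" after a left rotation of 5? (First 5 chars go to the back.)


Input: 'srfgzs', shift = 5
Operation: split at index 5 and swap parts
Front part s[0:5] = 'srfgz'
Back part s[5:] = 's'
Rotated = back + front = 's' + 'srfgz'
Result: ssrfgz


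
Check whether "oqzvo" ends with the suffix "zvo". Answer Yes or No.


Input string: 'oqzvo'
Suffix to check: 'zvo'
Last 3 characters of input: 'zvo'
Match: True
Result: Yes


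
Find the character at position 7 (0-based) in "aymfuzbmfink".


Input string: 'aymfuzbmfink'
Operation: get character at index 7
Index mapping: s[0]='a', s[1]='y', s[2]='m', s[3]='f', s[4]='u', s[5]='z', s[6]='b', s[7]='m'
Result: 'm'


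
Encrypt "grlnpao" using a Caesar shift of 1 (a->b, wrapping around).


Input: 'grlnpao', shift = 1
Operation: for each letter, (position + 1) mod 26
Mapping: 'g'(6+1=7)->'h', 'r'(17+1=18)->'s', 'l'(11+1=12)->'m', 'n'(13+1=14)->'o', 'p'(15+1=16)->'q', 'a'(0+1=1)->'b', 'o'(14+1=15)->'p'
Result: hsmoqbp


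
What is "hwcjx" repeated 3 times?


Input string: 'hwcjx'
Operation: repeat 3 times
Concatenation: 'hwcjx' + 'hwcjx' + 'hwcjx'
Result: hwcjxhwcjxhwcjx


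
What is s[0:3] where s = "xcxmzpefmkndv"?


Input string: 'xcxmzpefmkndv'
Operation: slice [0:3]
Extract characters: s[0]='x', s[1]='c', s[2]='x'
Result: xcx


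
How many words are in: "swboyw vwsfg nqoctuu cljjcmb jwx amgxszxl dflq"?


Input string: 'swboyw vwsfg nqoctuu cljjcmb jwx amgxszxl dflq'
Operation: split by spaces
Words found: 'swboyw', 'vwsfg', 'nqoctuu', 'cljjcmb', 'jwx', 'amgxszxl', 'dflq'
Word count: 7


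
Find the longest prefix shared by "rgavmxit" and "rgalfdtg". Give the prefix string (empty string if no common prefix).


String 1: 'rgavmxit'
String 2: 'rgalfdtg'
Compare position by position:
pos 0: 'r' vs 'r' match
pos 1: 'g' vs 'g' match
pos 2: 'a' vs 'a' match
pos 3: 'v' vs 'l' differ -> stop
Longest common prefix: "rga" (length 3)


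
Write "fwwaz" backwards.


Input string: 'fwwaz'
Operation: reverse character order
Original order: 'f' -> 'w' -> 'w' -> 'a' -> 'z'
Reversed order: 'z' -> 'a' -> 'w' -> 'w' -> 'f'
Result: zawwf


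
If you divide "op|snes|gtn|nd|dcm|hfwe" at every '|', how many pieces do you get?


Input string: 'op|snes|gtn|nd|dcm|hfwe'
Delimiter: '|'
Split result: 'op', 'snes', 'gtn', 'nd', 'dcm', 'hfwe'
Number of parts: 6


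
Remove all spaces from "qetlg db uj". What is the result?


Input string: 'qetlg db uj'
Operation: remove all spaces
Words: 'qetlg', 'db', 'uj'
Join without spaces: qetlgdbuj


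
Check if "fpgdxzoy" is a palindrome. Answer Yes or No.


Input string: 'fpgdxzoy'
Reversed: 'yozxdgpf'
Compare pairs: s[0]='f' vs s[7]='y' (mismatch), s[1]='p' vs s[6]='o' (mismatch), s[2]='g' vs s[5]='z' (mismatch), s[3]='d' vs s[4]='x' (mismatch)
Palindrome: No


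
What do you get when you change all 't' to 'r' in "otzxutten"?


Input string: 'otzxutten'
Operation: replace 't' with 'r'
Positions of 't': 1, 5, 6
After replacement: orzxurren


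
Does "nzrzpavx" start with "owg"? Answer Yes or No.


Input string: 'nzrzpavx'
Prefix to check: 'owg'
First 3 characters of input: 'nzr'
Match: False
Result: No


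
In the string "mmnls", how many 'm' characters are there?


Input string: 'mmnls'
Target character: 'm'
Scan each position: s[0]='m', s[1]='m'
Matches found at indices: 0, 1
Total: 2


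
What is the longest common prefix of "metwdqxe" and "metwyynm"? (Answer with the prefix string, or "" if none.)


String 1: 'metwdqxe'
String 2: 'metwyynm'
Compare position by position:
pos 0: 'm' vs 'm' match
pos 1: 'e' vs 'e' match
pos 2: 't' vs 't' match
pos 3: 'w' vs 'w' match
pos 4: 'd' vs 'y' differ -> stop
Longest common prefix: "metw" (length 4)


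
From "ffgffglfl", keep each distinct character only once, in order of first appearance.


Input: 'ffgffglfl'
Operation: keep first occurrence of each character
Scan: s[0]='f' new -> keep; s[1]='f' seen -> skip; s[2]='g' new -> keep; s[3]='f' seen -> skip; s[4]='f' seen -> skip; s[5]='g' seen -> skip; s[6]='l' new -> keep; s[7]='f' seen -> skip; s[8]='l' seen -> skip
Result: fgl


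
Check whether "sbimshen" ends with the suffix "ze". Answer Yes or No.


Input string: 'sbimshen'
Suffix to check: 'ze'
Last 2 characters of input: 'en'
Match: False
Result: No


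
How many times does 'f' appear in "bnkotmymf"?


Input string: 'bnkotmymf'
Target character: 'f'
Scan each position: s[8]='f'
Matches found at indices: 8
Total: 1


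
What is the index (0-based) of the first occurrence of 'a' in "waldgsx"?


Input string: 'waldgsx'
Target: 'a'
Scanning left to right: s[0]='w', s[1]='a'
First match at index: 1


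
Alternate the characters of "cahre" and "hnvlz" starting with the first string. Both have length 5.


String 1: 'cahre'
String 2: 'hnvlz'
Operation: alternate characters
Pairs: 'c'+'h', 'a'+'n', 'h'+'v', 'r'+'l', 'e'+'z'
Result: chanhvrlez


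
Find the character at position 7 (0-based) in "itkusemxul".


Input string: 'itkusemxul'
Operation: get character at index 7
Index mapping: s[0]='i', s[1]='t', s[2]='k', s[3]='u', s[4]='s', s[5]='e', s[6]='m', s[7]='x'
Result: 'x'


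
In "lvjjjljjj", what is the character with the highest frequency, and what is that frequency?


Input: 'lvjjjljjj'
Operation: tally each character
Counts: 'j':6, 'l':2, 'v':1
Maximum: 'j' appears 6 times


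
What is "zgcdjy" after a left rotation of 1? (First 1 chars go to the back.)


Input: 'zgcdjy', shift = 1
Operation: split at index 1 and swap parts
Front part s[0:1] = 'z'
Back part s[1:] = 'gcdjy'
Rotated = back + front = 'gcdjy' + 'z'
Result: gcdjyz


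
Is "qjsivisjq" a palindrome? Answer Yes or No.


Input string: 'qjsivisjq'
Reversed: 'qjsivisjq'
Compare pairs: s[0]='q' vs s[8]='q' (match), s[1]='j' vs s[7]='j' (match), s[2]='s' vs s[6]='s' (match), s[3]='i' vs s[5]='i' (match)
Palindrome: Yes


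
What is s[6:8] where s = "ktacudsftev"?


Input string: 'ktacudsftev'
Operation: slice [6:8]
Extract characters: s[6]='s', s[7]='f'
Result: sf


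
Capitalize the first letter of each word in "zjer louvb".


Input string: 'zjer louvb'
Operation: capitalize first letter of each word
Word transformations: 'zjer'->'Zjer', 'louvb'->'Louvb'
Result: Zjer Louvb


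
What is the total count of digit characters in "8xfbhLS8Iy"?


Input string: '8xfbhLS8Iy'
Operation: count digit characters (0-9)
Scan: '8'(digit), 'x', 'f', 'b', 'h', 'L', 'S', '8'(digit), 'I', 'y'
Digits found: 2
Result: 2


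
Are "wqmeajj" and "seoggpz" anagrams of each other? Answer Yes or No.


String 1: 'wqmeajj' -> sorted: 'aejjmqw'
String 2: 'seoggpz' -> sorted: 'eggopsz'
Compare sorted forms: 'aejjmqw' != 'eggopsz'
Anagram: No


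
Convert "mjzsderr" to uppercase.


Input string: 'mjzsderr'
Operation: convert each letter to uppercase
Mapping: 'm'->'M', 'j'->'J', 'z'->'Z', 's'->'S', 'd'->'D', 'e'->'E', 'r'->'R', 'r'->'R'
Result: MJZSDERR


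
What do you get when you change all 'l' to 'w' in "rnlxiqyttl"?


Input string: 'rnlxiqyttl'
Operation: replace 'l' with 'w'
Positions of 'l': 2, 9
After replacement: rnwxiqyttw


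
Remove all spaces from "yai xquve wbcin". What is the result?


Input string: 'yai xquve wbcin'
Operation: remove all spaces
Words: 'yai', 'xquve', 'wbcin'
Join without spaces: yaixquvewbcin


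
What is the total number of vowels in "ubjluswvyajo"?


Input string: 'ubjluswvyajo'
Operation: count vowels (a, e, i, o, u)
Scan: s[0]='u' (vowel), s[1]='b', s[2]='j', s[3]='l', s[4]='u' (vowel), s[5]='s', s[6]='w', s[7]='v', s[8]='y', s[9]='a' (vowel), s[10]='j', s[11]='o' (vowel)
Vowels found: 4
Result: 4


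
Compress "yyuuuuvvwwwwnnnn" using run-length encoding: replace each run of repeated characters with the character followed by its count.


Input: 'yyuuuuvvwwwwnnnn'
Operation: identify consecutive runs
Runs: 'yy' -> y2, 'uuuu' -> u4, 'vv' -> v2, 'wwww' -> w4, 'nnnn' -> n4
Encoded: y2u4v2w4n4


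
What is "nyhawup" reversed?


Input string: 'nyhawup'
Operation: reverse character order
Original order: 'n' -> 'y' -> 'h' -> 'a' -> 'w' -> 'u' -> 'p'
Reversed order: 'p' -> 'u' -> 'w' -> 'a' -> 'h' -> 'y' -> 'n'
Result: puwahyn


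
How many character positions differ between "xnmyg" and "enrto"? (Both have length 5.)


String 1: 'xnmyg'
String 2: 'enrto'
Compare each position: pos 0: 'x'!='e', pos 1: 'n'=='n', pos 2: 'm'!='r', pos 3: 'y'!='t', pos 4: 'g'!='o'
Differing positions: 4
Hamming distance: 4


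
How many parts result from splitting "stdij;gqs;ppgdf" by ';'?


Input string: 'stdij;gqs;ppgdf'
Delimiter: ';'
Split result: 'stdij', 'gqs', 'ppgdf'
Number of parts: 3


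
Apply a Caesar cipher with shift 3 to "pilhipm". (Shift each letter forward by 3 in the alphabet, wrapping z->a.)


Input: 'pilhipm', shift = 3
Operation: for each letter, (position + 3) mod 26
Mapping: 'p'(15+3=18)->'s', 'i'(8+3=11)->'l', 'l'(11+3=14)->'o', 'h'(7+3=10)->'k', 'i'(8+3=11)->'l', 'p'(15+3=18)->'s', 'm'(12+3=15)->'p'
Result: sloklsp


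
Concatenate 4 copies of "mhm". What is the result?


Input string: 'mhm'
Operation: repeat 4 times
Concatenation: 'mhm' + 'mhm' + 'mhm' + 'mhm'
Result: mhmmhmmhmmhm


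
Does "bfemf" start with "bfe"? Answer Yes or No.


Input string: 'bfemf'
Prefix to check: 'bfe'
First 3 characters of input: 'bfe'
Match: True
Result: Yes


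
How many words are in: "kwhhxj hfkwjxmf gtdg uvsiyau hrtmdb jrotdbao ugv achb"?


Input string: 'kwhhxj hfkwjxmf gtdg uvsiyau hrtmdb jrotdbao ugv achb'
Operation: split by spaces
Words found: 'kwhhxj', 'hfkwjxmf', 'gtdg', 'uvsiyau', 'hrtmdb', 'jrotdbao', 'ugv', 'achb'
Word count: 8


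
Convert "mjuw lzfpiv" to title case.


Input string: 'mjuw lzfpiv'
Operation: capitalize first letter of each word
Word transformations: 'mjuw'->'Mjuw', 'lzfpiv'->'Lzfpiv'
Result: Mjuw Lzfpiv


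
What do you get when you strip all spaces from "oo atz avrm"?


Input string: 'oo atz avrm'
Operation: remove all spaces
Words: 'oo', 'atz', 'avrm'
Join without spaces: ooatzavrm


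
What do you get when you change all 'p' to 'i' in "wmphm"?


Input string: 'wmphm'
Operation: replace 'p' with 'i'
Positions of 'p': 2
After replacement: wmihm


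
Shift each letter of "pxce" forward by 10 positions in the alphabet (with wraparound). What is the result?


Input: 'pxce', shift = 10
Operation: for each letter, (position + 10) mod 26
Mapping: 'p'(15+10=25)->'z', 'x'(23+10=33, 33 mod 26=7)->'h', 'c'(2+10=12)->'m', 'e'(4+10=14)->'o'
Result: zhmo


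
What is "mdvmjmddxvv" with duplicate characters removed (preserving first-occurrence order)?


Input: 'mdvmjmddxvv'
Operation: keep first occurrence of each character
Scan: s[0]='m' new -> keep; s[1]='d' new -> keep; s[2]='v' new -> keep; s[3]='m' seen -> skip; s[4]='j' new -> keep; s[5]='m' seen -> skip; s[6]='d' seen -> skip; s[7]='d' seen -> skip; s[8]='x' new -> keep; s[9]='v' seen -> skip; s[10]='v' seen -> skip
Result: mdvjx


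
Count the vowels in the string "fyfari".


Input string: 'fyfari'
Operation: count vowels (a, e, i, o, u)
Scan: s[0]='f', s[1]='y', s[2]='f', s[3]='a' (vowel), s[4]='r', s[5]='i' (vowel)
Vowels found: 2
Result: 2


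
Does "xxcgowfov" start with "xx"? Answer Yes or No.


Input string: 'xxcgowfov'
Prefix to check: 'xx'
First 2 characters of input: 'xx'
Match: True
Result: Yes


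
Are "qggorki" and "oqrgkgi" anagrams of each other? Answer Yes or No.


String 1: 'qggorki' -> sorted: 'ggikoqr'
String 2: 'oqrgkgi' -> sorted: 'ggikoqr'
Compare sorted forms: 'ggikoqr' == 'ggikoqr'
Anagram: Yes


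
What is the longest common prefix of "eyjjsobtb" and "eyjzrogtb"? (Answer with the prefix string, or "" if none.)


String 1: 'eyjjsobtb'
String 2: 'eyjzrogtb'
Compare position by position:
pos 0: 'e' vs 'e' match
pos 1: 'y' vs 'y' match
pos 2: 'j' vs 'j' match
pos 3: 'j' vs 'z' differ -> stop
Longest common prefix: "eyj" (length 3)


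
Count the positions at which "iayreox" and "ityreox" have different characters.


String 1: 'iayreox'
String 2: 'ityreox'
Compare each position: pos 0: 'i'=='i', pos 1: 'a'!='t', pos 2: 'y'=='y', pos 3: 'r'=='r', pos 4: 'e'=='e', pos 5: 'o'=='o', pos 6: 'x'=='x'
Differing positions: 1
Hamming distance: 1


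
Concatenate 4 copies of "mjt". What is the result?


Input string: 'mjt'
Operation: repeat 4 times
Concatenation: 'mjt' + 'mjt' + 'mjt' + 'mjt'
Result: mjtmjtmjtmjt


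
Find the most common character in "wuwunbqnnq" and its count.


Input: 'wuwunbqnnq'
Operation: tally each character
Counts: 'b':1, 'n':3, 'q':2, 'u':2, 'w':2
Maximum: 'n' appears 3 times


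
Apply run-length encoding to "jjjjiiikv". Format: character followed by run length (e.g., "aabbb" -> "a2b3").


Input: 'jjjjiiikv'
Operation: identify consecutive runs
Runs: 'jjjj' -> j4, 'iii' -> i3, 'k' -> k1, 'v' -> v1
Encoded: j4i3k1v1


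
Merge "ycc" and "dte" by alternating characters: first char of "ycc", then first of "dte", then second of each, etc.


String 1: 'ycc'
String 2: 'dte'
Operation: alternate characters
Pairs: 'y'+'d', 'c'+'t', 'c'+'e'
Result: ydctce


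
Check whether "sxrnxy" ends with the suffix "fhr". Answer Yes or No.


Input string: 'sxrnxy'
Suffix to check: 'fhr'
Last 3 characters of input: 'nxy'
Match: False
Result: No


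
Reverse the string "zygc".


Input string: 'zygc'
Operation: reverse character order
Original order: 'z' -> 'y' -> 'g' -> 'c'
Reversed order: 'c' -> 'g' -> 'y' -> 'z'
Result: cgyz


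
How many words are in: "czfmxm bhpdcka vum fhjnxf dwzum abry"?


Input string: 'czfmxm bhpdcka vum fhjnxf dwzum abry'
Operation: split by spaces
Words found: 'czfmxm', 'bhpdcka', 'vum', 'fhjnxf', 'dwzum', 'abry'
Word count: 6


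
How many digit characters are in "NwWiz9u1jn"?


Input string: 'NwWiz9u1jn'
Operation: count digit characters (0-9)
Scan: 'N', 'w', 'W', 'i', 'z', '9'(digit), 'u', '1'(digit), 'j', 'n'
Digits found: 2
Result: 2


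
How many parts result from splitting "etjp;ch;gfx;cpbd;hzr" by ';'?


Input string: 'etjp;ch;gfx;cpbd;hzr'
Delimiter: ';'
Split result: 'etjp', 'ch', 'gfx', 'cpbd', 'hzr'
Number of parts: 5


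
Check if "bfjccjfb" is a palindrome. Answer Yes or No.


Input string: 'bfjccjfb'
Reversed: 'bfjccjfb'
Compare pairs: s[0]='b' vs s[7]='b' (match), s[1]='f' vs s[6]='f' (match), s[2]='j' vs s[5]='j' (match), s[3]='c' vs s[4]='c' (match)
Palindrome: Yes


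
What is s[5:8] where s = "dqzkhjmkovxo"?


Input string: 'dqzkhjmkovxo'
Operation: slice [5:8]
Extract characters: s[5]='j', s[6]='m', s[7]='k'
Result: jmk


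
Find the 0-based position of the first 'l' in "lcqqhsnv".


Input string: 'lcqqhsnv'
Target: 'l'
Scanning left to right: s[0]='l'
First match at index: 0


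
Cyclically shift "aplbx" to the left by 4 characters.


Input: 'aplbx', shift = 4
Operation: split at index 4 and swap parts
Front part s[0:4] = 'aplb'
Back part s[4:] = 'x'
Rotated = back + front = 'x' + 'aplb'
Result: xaplb


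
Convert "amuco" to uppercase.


Input string: 'amuco'
Operation: convert each letter to uppercase
Mapping: 'a'->'A', 'm'->'M', 'u'->'U', 'c'->'C', 'o'->'O'
Result: AMUCO


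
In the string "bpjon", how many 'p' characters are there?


Input string: 'bpjon'
Target character: 'p'
Scan each position: s[1]='p'
Matches found at indices: 1
Total: 1


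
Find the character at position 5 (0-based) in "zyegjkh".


Input string: 'zyegjkh'
Operation: get character at index 5
Index mapping: s[0]='z', s[1]='y', s[2]='e', s[3]='g', s[4]='j', s[5]='k'
Result: 'k'


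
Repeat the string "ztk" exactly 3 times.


Input string: 'ztk'
Operation: repeat 3 times
Concatenation: 'ztk' + 'ztk' + 'ztk'
Result: ztkztkztk


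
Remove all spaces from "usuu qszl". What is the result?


Input string: 'usuu qszl'
Operation: remove all spaces
Words: 'usuu', 'qszl'
Join without spaces: usuuqszl


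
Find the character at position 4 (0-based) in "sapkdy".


Input string: 'sapkdy'
Operation: get character at index 4
Index mapping: s[0]='s', s[1]='a', s[2]='p', s[3]='k', s[4]='d'
Result: 'd'


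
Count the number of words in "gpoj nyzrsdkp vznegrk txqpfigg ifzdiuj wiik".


Input string: 'gpoj nyzrsdkp vznegrk txqpfigg ifzdiuj wiik'
Operation: split by spaces
Words found: 'gpoj', 'nyzrsdkp', 'vznegrk', 'txqpfigg', 'ifzdiuj', 'wiik'
Word count: 6


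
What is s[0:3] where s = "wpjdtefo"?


Input string: 'wpjdtefo'
Operation: slice [0:3]
Extract characters: s[0]='w', s[1]='p', s[2]='j'
Result: wpj


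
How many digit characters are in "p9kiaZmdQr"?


Input string: 'p9kiaZmdQr'
Operation: count digit characters (0-9)
Scan: 'p', '9'(digit), 'k', 'i', 'a', 'Z', 'm', 'd', 'Q', 'r'
Digits found: 1
Result: 1


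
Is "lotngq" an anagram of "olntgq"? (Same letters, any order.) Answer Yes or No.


String 1: 'olntgq' -> sorted: 'glnoqt'
String 2: 'lotngq' -> sorted: 'glnoqt'
Compare sorted forms: 'glnoqt' == 'glnoqt'
Anagram: Yes


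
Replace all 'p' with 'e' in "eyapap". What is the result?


Input string: 'eyapap'
Operation: replace 'p' with 'e'
Positions of 'p': 3, 5
After replacement: eyaeae


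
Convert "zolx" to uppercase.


Input string: 'zolx'
Operation: convert each letter to uppercase
Mapping: 'z'->'Z', 'o'->'O', 'l'->'L', 'x'->'X'
Result: ZOLX


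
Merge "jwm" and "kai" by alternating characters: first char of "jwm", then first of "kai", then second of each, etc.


String 1: 'jwm'
String 2: 'kai'
Operation: alternate characters
Pairs: 'j'+'k', 'w'+'a', 'm'+'i'
Result: jkwami


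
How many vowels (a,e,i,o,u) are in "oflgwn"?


Input string: 'oflgwn'
Operation: count vowels (a, e, i, o, u)
Scan: s[0]='o' (vowel), s[1]='f', s[2]='l', s[3]='g', s[4]='w', s[5]='n'
Vowels found: 1
Result: 1


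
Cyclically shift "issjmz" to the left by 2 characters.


Input: 'issjmz', shift = 2
Operation: split at index 2 and swap parts
Front part s[0:2] = 'is'
Back part s[2:] = 'sjmz'
Rotated = back + front = 'sjmz' + 'is'
Result: sjmzis


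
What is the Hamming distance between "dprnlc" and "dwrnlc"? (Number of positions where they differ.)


String 1: 'dprnlc'
String 2: 'dwrnlc'
Compare each position: pos 0: 'd'=='d', pos 1: 'p'!='w', pos 2: 'r'=='r', pos 3: 'n'=='n', pos 4: 'l'=='l', pos 5: 'c'=='c'
Differing positions: 1
Hamming distance: 1


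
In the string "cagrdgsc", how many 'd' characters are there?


Input string: 'cagrdgsc'
Target character: 'd'
Scan each position: s[4]='d'
Matches found at indices: 4
Total: 1


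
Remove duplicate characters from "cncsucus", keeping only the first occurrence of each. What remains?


Input: 'cncsucus'
Operation: keep first occurrence of each character
Scan: s[0]='c' new -> keep; s[1]='n' new -> keep; s[2]='c' seen -> skip; s[3]='s' new -> keep; s[4]='u' new -> keep; s[5]='c' seen -> skip; s[6]='u' seen -> skip; s[7]='s' seen -> skip
Result: cnsu


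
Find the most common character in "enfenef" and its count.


Input: 'enfenef'
Operation: tally each character
Counts: 'e':3, 'f':2, 'n':2
Maximum: 'e' appears 3 times


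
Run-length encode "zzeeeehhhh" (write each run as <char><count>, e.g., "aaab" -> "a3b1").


Input: 'zzeeeehhhh'
Operation: identify consecutive runs
Runs: 'zz' -> z2, 'eeee' -> e4, 'hhhh' -> h4
Encoded: z2e4h4


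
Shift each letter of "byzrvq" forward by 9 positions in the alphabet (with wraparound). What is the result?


Input: 'byzrvq', shift = 9
Operation: for each letter, (position + 9) mod 26
Mapping: 'b'(1+9=10)->'k', 'y'(24+9=33, 33 mod 26=7)->'h', 'z'(25+9=34, 34 mod 26=8)->'i', 'r'(17+9=26, 26 mod 26=0)->'a', 'v'(21+9=30, 30 mod 26=4)->'e', 'q'(16+9=25)->'z'
Result: khiaez


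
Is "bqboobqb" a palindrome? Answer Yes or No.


Input string: 'bqboobqb'
Reversed: 'bqboobqb'
Compare pairs: s[0]='b' vs s[7]='b' (match), s[1]='q' vs s[6]='q' (match), s[2]='b' vs s[5]='b' (match), s[3]='o' vs s[4]='o' (match)
Palindrome: Yes


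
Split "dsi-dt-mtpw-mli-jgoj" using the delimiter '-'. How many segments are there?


Input string: 'dsi-dt-mtpw-mli-jgoj'
Delimiter: '-'
Split result: 'dsi', 'dt', 'mtpw', 'mli', 'jgoj'
Number of parts: 5


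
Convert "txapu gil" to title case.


Input string: 'txapu gil'
Operation: capitalize first letter of each word
Word transformations: 'txapu'->'Txapu', 'gil'->'Gil'
Result: Txapu Gil


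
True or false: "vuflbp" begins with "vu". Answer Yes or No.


Input string: 'vuflbp'
Prefix to check: 'vu'
First 2 characters of input: 'vu'
Match: True
Result: Yes


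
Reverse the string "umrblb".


Input string: 'umrblb'
Operation: reverse character order
Original order: 'u' -> 'm' -> 'r' -> 'b' -> 'l' -> 'b'
Reversed order: 'b' -> 'l' -> 'b' -> 'r' -> 'm' -> 'u'
Result: blbrmu


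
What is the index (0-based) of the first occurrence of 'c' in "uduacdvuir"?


Input string: 'uduacdvuir'
Target: 'c'
Scanning left to right: s[0]='u', s[1]='d', s[2]='u', s[3]='a', s[4]='c'
First match at index: 4


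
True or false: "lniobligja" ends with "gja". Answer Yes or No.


Input string: 'lniobligja'
Suffix to check: 'gja'
Last 3 characters of input: 'gja'
Match: True
Result: Yes


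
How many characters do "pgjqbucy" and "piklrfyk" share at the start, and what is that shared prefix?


String 1: 'pgjqbucy'
String 2: 'piklrfyk'
Compare position by position:
pos 0: 'p' vs 'p' match
pos 1: 'g' vs 'i' differ -> stop
Longest common prefix: "p" (length 1)


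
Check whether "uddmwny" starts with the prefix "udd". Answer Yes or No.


Input string: 'uddmwny'
Prefix to check: 'udd'
First 3 characters of input: 'udd'
Match: True
Result: Yes


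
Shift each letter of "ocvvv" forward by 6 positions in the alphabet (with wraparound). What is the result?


Input: 'ocvvv', shift = 6
Operation: for each letter, (position + 6) mod 26
Mapping: 'o'(14+6=20)->'u', 'c'(2+6=8)->'i', 'v'(21+6=27, 27 mod 26=1)->'b', 'v'(21+6=27, 27 mod 26=1)->'b', 'v'(21+6=27, 27 mod 26=1)->'b'
Result: uibbb


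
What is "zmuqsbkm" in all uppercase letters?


Input string: 'zmuqsbkm'
Operation: convert each letter to uppercase
Mapping: 'z'->'Z', 'm'->'M', 'u'->'U', 'q'->'Q', 's'->'S', 'b'->'B', 'k'->'K', 'm'->'M'
Result: ZMUQSBKM


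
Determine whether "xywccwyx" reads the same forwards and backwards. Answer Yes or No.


Input string: 'xywccwyx'
Reversed: 'xywccwyx'
Compare pairs: s[0]='x' vs s[7]='x' (match), s[1]='y' vs s[6]='y' (match), s[2]='w' vs s[5]='w' (match), s[3]='c' vs s[4]='c' (match)
Palindrome: Yes


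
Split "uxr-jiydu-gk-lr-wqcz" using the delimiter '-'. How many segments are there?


Input string: 'uxr-jiydu-gk-lr-wqcz'
Delimiter: '-'
Split result: 'uxr', 'jiydu', 'gk', 'lr', 'wqcz'
Number of parts: 5


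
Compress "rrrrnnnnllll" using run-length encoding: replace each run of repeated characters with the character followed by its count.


Input: 'rrrrnnnnllll'
Operation: identify consecutive runs
Runs: 'rrrr' -> r4, 'nnnn' -> n4, 'llll' -> l4
Encoded: r4n4l4


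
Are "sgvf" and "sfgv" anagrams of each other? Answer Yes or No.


String 1: 'sgvf' -> sorted: 'fgsv'
String 2: 'sfgv' -> sorted: 'fgsv'
Compare sorted forms: 'fgsv' == 'fgsv'
Anagram: Yes


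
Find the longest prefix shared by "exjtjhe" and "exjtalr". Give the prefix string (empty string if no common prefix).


String 1: 'exjtjhe'
String 2: 'exjtalr'
Compare position by position:
pos 0: 'e' vs 'e' match
pos 1: 'x' vs 'x' match
pos 2: 'j' vs 'j' match
pos 3: 't' vs 't' match
pos 4: 'j' vs 'a' differ -> stop
Longest common prefix: "exjt" (length 4)


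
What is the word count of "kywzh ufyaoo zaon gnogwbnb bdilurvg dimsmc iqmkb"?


Input string: 'kywzh ufyaoo zaon gnogwbnb bdilurvg dimsmc iqmkb'
Operation: split by spaces
Words found: 'kywzh', 'ufyaoo', 'zaon', 'gnogwbnb', 'bdilurvg', 'dimsmc', 'iqmkb'
Word count: 7


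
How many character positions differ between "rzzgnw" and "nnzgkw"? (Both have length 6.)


String 1: 'rzzgnw'
String 2: 'nnzgkw'
Compare each position: pos 0: 'r'!='n', pos 1: 'z'!='n', pos 2: 'z'=='z', pos 3: 'g'=='g', pos 4: 'n'!='k', pos 5: 'w'=='w'
Differing positions: 3
Hamming distance: 3


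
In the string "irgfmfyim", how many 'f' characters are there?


Input string: 'irgfmfyim'
Target character: 'f'
Scan each position: s[3]='f', s[5]='f'
Matches found at indices: 3, 5
Total: 2


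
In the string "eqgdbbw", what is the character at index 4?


Input string: 'eqgdbbw'
Operation: get character at index 4
Index mapping: s[0]='e', s[1]='q', s[2]='g', s[3]='d', s[4]='b'
Result: 'b'


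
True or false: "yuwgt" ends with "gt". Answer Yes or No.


Input string: 'yuwgt'
Suffix to check: 'gt'
Last 2 characters of input: 'gt'
Match: True
Result: Yes


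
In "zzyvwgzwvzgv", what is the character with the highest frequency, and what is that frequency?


Input: 'zzyvwgzwvzgv'
Operation: tally each character
Counts: 'g':2, 'v':3, 'w':2, 'y':1, 'z':4
Maximum: 'z' appears 4 times


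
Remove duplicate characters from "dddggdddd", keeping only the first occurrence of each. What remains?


Input: 'dddggdddd'
Operation: keep first occurrence of each character
Scan: s[0]='d' new -> keep; s[1]='d' seen -> skip; s[2]='d' seen -> skip; s[3]='g' new -> keep; s[4]='g' seen -> skip; s[5]='d' seen -> skip; s[6]='d' seen -> skip; s[7]='d' seen -> skip; s[8]='d' seen -> skip
Result: dg


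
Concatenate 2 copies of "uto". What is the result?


Input string: 'uto'
Operation: repeat 2 times
Concatenation: 'uto' + 'uto'
Result: utouto


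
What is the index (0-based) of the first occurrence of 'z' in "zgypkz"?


Input string: 'zgypkz'
Target: 'z'
Scanning left to right: s[0]='z'
First match at index: 0


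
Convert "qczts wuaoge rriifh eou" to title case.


Input string: 'qczts wuaoge rriifh eou'
Operation: capitalize first letter of each word
Word transformations: 'qczts'->'Qczts', 'wuaoge'->'Wuaoge', 'rriifh'->'Rriifh', 'eou'->'Eou'
Result: Qczts Wuaoge Rriifh Eou


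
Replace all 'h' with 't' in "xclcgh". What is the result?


Input string: 'xclcgh'
Operation: replace 'h' with 't'
Positions of 'h': 5
After replacement: xclcgt


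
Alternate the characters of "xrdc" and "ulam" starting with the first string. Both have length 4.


String 1: 'xrdc'
String 2: 'ulam'
Operation: alternate characters
Pairs: 'x'+'u', 'r'+'l', 'd'+'a', 'c'+'m'
Result: xurldacm


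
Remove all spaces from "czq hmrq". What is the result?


Input string: 'czq hmrq'
Operation: remove all spaces
Words: 'czq', 'hmrq'
Join without spaces: czqhmrq


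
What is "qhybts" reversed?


Input string: 'qhybts'
Operation: reverse character order
Original order: 'q' -> 'h' -> 'y' -> 'b' -> 't' -> 's'
Reversed order: 's' -> 't' -> 'b' -> 'y' -> 'h' -> 'q'
Result: stbyhq


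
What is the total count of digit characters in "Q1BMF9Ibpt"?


Input string: 'Q1BMF9Ibpt'
Operation: count digit characters (0-9)
Scan: 'Q', '1'(digit), 'B', 'M', 'F', '9'(digit), 'I', 'b', 'p', 't'
Digits found: 2
Result: 2


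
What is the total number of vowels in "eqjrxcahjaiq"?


Input string: 'eqjrxcahjaiq'
Operation: count vowels (a, e, i, o, u)
Scan: s[0]='e' (vowel), s[1]='q', s[2]='j', s[3]='r', s[4]='x', s[5]='c', s[6]='a' (vowel), s[7]='h', s[8]='j', s[9]='a' (vowel), s[10]='i' (vowel), s[11]='q'
Vowels found: 4
Result: 4


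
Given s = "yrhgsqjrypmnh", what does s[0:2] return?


Input string: 'yrhgsqjrypmnh'
Operation: slice [0:2]
Extract characters: s[0]='y', s[1]='r'
Result: yr


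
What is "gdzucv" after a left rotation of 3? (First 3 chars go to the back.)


Input: 'gdzucv', shift = 3
Operation: split at index 3 and swap parts
Front part s[0:3] = 'gdz'
Back part s[3:] = 'ucv'
Rotated = back + front = 'ucv' + 'gdz'
Result: ucvgdz


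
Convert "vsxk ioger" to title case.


Input string: 'vsxk ioger'
Operation: capitalize first letter of each word
Word transformations: 'vsxk'->'Vsxk', 'ioger'->'Ioger'
Result: Vsxk Ioger


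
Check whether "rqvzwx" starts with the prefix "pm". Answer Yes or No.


Input string: 'rqvzwx'
Prefix to check: 'pm'
First 2 characters of input: 'rq'
Match: False
Result: No


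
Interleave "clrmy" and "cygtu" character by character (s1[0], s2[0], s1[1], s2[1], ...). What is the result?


String 1: 'clrmy'
String 2: 'cygtu'
Operation: alternate characters
Pairs: 'c'+'c', 'l'+'y', 'r'+'g', 'm'+'t', 'y'+'u'
Result: cclyrgmtyu


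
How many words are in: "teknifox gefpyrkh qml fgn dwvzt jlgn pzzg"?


Input string: 'teknifox gefpyrkh qml fgn dwvzt jlgn pzzg'
Operation: split by spaces
Words found: 'teknifox', 'gefpyrkh', 'qml', 'fgn', 'dwvzt', 'jlgn', 'pzzg'
Word count: 7


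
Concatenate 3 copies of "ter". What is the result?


Input string: 'ter'
Operation: repeat 3 times
Concatenation: 'ter' + 'ter' + 'ter'
Result: terterter


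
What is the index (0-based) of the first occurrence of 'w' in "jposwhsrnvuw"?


Input string: 'jposwhsrnvuw'
Target: 'w'
Scanning left to right: s[0]='j', s[1]='p', s[2]='o', s[3]='s', s[4]='w'
First match at index: 4


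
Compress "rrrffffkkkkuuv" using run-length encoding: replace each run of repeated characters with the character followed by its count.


Input: 'rrrffffkkkkuuv'
Operation: identify consecutive runs
Runs: 'rrr' -> r3, 'ffff' -> f4, 'kkkk' -> k4, 'uu' -> u2, 'v' -> v1
Encoded: r3f4k4u2v1


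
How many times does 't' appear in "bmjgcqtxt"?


Input string: 'bmjgcqtxt'
Target character: 't'
Scan each position: s[6]='t', s[8]='t'
Matches found at indices: 6, 8
Total: 2


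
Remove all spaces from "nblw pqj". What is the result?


Input string: 'nblw pqj'
Operation: remove all spaces
Words: 'nblw', 'pqj'
Join without spaces: nblwpqj


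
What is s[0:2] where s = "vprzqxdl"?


Input string: 'vprzqxdl'
Operation: slice [0:2]
Extract characters: s[0]='v', s[1]='p'
Result: vp


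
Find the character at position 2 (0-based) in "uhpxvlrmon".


Input string: 'uhpxvlrmon'
Operation: get character at index 2
Index mapping: s[0]='u', s[1]='h', s[2]='p'
Result: 'p'


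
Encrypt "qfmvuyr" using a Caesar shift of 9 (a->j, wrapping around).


Input: 'qfmvuyr', shift = 9
Operation: for each letter, (position + 9) mod 26
Mapping: 'q'(16+9=25)->'z', 'f'(5+9=14)->'o', 'm'(12+9=21)->'v', 'v'(21+9=30, 30 mod 26=4)->'e', 'u'(20+9=29, 29 mod 26=3)->'d', 'y'(24+9=33, 33 mod 26=7)->'h', 'r'(17+9=26, 26 mod 26=0)->'a'
Result: zovedha


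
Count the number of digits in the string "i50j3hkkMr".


Input string: 'i50j3hkkMr'
Operation: count digit characters (0-9)
Scan: 'i', '5'(digit), '0'(digit), 'j', '3'(digit), 'h', 'k', 'k', 'M', 'r'
Digits found: 3
Result: 3


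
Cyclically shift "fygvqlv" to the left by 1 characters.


Input: 'fygvqlv', shift = 1
Operation: split at index 1 and swap parts
Front part s[0:1] = 'f'
Back part s[1:] = 'ygvqlv'
Rotated = back + front = 'ygvqlv' + 'f'
Result: ygvqlvf


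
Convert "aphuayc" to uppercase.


Input string: 'aphuayc'
Operation: convert each letter to uppercase
Mapping: 'a'->'A', 'p'->'P', 'h'->'H', 'u'->'U', 'a'->'A', 'y'->'Y', 'c'->'C'
Result: APHUAYC


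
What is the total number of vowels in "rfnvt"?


Input string: 'rfnvt'
Operation: count vowels (a, e, i, o, u)
Scan: s[0]='r', s[1]='f', s[2]='n', s[3]='v', s[4]='t'
Vowels found: 0
Result: 0


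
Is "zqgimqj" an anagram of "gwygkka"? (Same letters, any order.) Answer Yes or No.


String 1: 'gwygkka' -> sorted: 'aggkkwy'
String 2: 'zqgimqj' -> sorted: 'gijmqqz'
Compare sorted forms: 'aggkkwy' != 'gijmqqz'
Anagram: No


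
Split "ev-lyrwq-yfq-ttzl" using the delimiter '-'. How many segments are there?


Input string: 'ev-lyrwq-yfq-ttzl'
Delimiter: '-'
Split result: 'ev', 'lyrwq', 'yfq', 'ttzl'
Number of parts: 4


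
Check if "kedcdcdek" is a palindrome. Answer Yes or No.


Input string: 'kedcdcdek'
Reversed: 'kedcdcdek'
Compare pairs: s[0]='k' vs s[8]='k' (match), s[1]='e' vs s[7]='e' (match), s[2]='d' vs s[6]='d' (match), s[3]='c' vs s[5]='c' (match)
Palindrome: Yes


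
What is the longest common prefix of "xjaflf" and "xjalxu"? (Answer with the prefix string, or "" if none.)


String 1: 'xjaflf'
String 2: 'xjalxu'
Compare position by position:
pos 0: 'x' vs 'x' match
pos 1: 'j' vs 'j' match
pos 2: 'a' vs 'a' match
pos 3: 'f' vs 'l' differ -> stop
Longest common prefix: "xja" (length 3)


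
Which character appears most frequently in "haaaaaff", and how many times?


Input: 'haaaaaff'
Operation: tally each character
Counts: 'a':5, 'f':2, 'h':1
Maximum: 'a' appears 5 times


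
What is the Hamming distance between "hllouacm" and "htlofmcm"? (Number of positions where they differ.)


String 1: 'hllouacm'
String 2: 'htlofmcm'
Compare each position: pos 0: 'h'=='h', pos 1: 'l'!='t', pos 2: 'l'=='l', pos 3: 'o'=='o', pos 4: 'u'!='f', pos 5: 'a'!='m', pos 6: 'c'=='c', pos 7: 'm'=='m'
Differing positions: 3
Hamming distance: 3


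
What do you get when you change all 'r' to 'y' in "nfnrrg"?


Input string: 'nfnrrg'
Operation: replace 'r' with 'y'
Positions of 'r': 3, 4
After replacement: nfnyyg


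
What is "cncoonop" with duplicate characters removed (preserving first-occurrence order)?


Input: 'cncoonop'
Operation: keep first occurrence of each character
Scan: s[0]='c' new -> keep; s[1]='n' new -> keep; s[2]='c' seen -> skip; s[3]='o' new -> keep; s[4]='o' seen -> skip; s[5]='n' seen -> skip; s[6]='o' seen -> skip; s[7]='p' new -> keep
Result: cnop


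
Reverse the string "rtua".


Input string: 'rtua'
Operation: reverse character order
Original order: 'r' -> 't' -> 'u' -> 'a'
Reversed order: 'a' -> 'u' -> 't' -> 'r'
Result: autr


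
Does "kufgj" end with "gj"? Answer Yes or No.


Input string: 'kufgj'
Suffix to check: 'gj'
Last 2 characters of input: 'gj'
Match: True
Result: Yes


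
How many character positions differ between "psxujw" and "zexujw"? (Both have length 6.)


String 1: 'psxujw'
String 2: 'zexujw'
Compare each position: pos 0: 'p'!='z', pos 1: 's'!='e', pos 2: 'x'=='x', pos 3: 'u'=='u', pos 4: 'j'=='j', pos 5: 'w'=='w'
Differing positions: 2
Hamming distance: 2


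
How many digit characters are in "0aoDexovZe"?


Input string: '0aoDexovZe'
Operation: count digit characters (0-9)
Scan: '0'(digit), 'a', 'o', 'D', 'e', 'x', 'o', 'v', 'Z', 'e'
Digits found: 1
Result: 1


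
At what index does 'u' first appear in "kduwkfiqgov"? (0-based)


Input string: 'kduwkfiqgov'
Target: 'u'
Scanning left to right: s[0]='k', s[1]='d', s[2]='u'
First match at index: 2


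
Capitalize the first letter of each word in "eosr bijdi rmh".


Input string: 'eosr bijdi rmh'
Operation: capitalize first letter of each word
Word transformations: 'eosr'->'Eosr', 'bijdi'->'Bijdi', 'rmh'->'Rmh'
Result: Eosr Bijdi Rmh


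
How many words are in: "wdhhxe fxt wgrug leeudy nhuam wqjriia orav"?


Input string: 'wdhhxe fxt wgrug leeudy nhuam wqjriia orav'
Operation: split by spaces
Words found: 'wdhhxe', 'fxt', 'wgrug', 'leeudy', 'nhuam', 'wqjriia', 'orav'
Word count: 7


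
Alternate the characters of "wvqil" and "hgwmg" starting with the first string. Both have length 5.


String 1: 'wvqil'
String 2: 'hgwmg'
Operation: alternate characters
Pairs: 'w'+'h', 'v'+'g', 'q'+'w', 'i'+'m', 'l'+'g'
Result: whvgqwimlg


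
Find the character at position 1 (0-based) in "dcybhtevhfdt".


Input string: 'dcybhtevhfdt'
Operation: get character at index 1
Index mapping: s[0]='d', s[1]='c'
Result: 'c'


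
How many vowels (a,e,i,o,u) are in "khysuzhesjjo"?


Input string: 'khysuzhesjjo'
Operation: count vowels (a, e, i, o, u)
Scan: s[0]='k', s[1]='h', s[2]='y', s[3]='s', s[4]='u' (vowel), s[5]='z', s[6]='h', s[7]='e' (vowel), s[8]='s', s[9]='j', s[10]='j', s[11]='o' (vowel)
Vowels found: 3
Result: 3


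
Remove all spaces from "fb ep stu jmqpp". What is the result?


Input string: 'fb ep stu jmqpp'
Operation: remove all spaces
Words: 'fb', 'ep', 'stu', 'jmqpp'
Join without spaces: fbepstujmqpp


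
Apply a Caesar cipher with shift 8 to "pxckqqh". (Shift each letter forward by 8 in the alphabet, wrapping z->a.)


Input: 'pxckqqh', shift = 8
Operation: for each letter, (position + 8) mod 26
Mapping: 'p'(15+8=23)->'x', 'x'(23+8=31, 31 mod 26=5)->'f', 'c'(2+8=10)->'k', 'k'(10+8=18)->'s', 'q'(16+8=24)->'y', 'q'(16+8=24)->'y', 'h'(7+8=15)->'p'
Result: xfksyyp


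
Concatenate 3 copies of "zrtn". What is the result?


Input string: 'zrtn'
Operation: repeat 3 times
Concatenation: 'zrtn' + 'zrtn' + 'zrtn'
Result: zrtnzrtnzrtn


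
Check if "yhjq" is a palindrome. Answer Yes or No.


Input string: 'yhjq'
Reversed: 'qjhy'
Compare pairs: s[0]='y' vs s[3]='q' (mismatch), s[1]='h' vs s[2]='j' (mismatch)
Palindrome: No


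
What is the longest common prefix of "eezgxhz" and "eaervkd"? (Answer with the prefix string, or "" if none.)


String 1: 'eezgxhz'
String 2: 'eaervkd'
Compare position by position:
pos 0: 'e' vs 'e' match
pos 1: 'e' vs 'a' differ -> stop
Longest common prefix: "e" (length 1)


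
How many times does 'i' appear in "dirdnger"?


Input string: 'dirdnger'
Target character: 'i'
Scan each position: s[1]='i'
Matches found at indices: 1
Total: 1


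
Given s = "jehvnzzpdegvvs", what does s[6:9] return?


Input string: 'jehvnzzpdegvvs'
Operation: slice [6:9]
Extract characters: s[6]='z', s[7]='p', s[8]='d'
Result: zpd


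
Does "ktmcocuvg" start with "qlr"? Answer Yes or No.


Input string: 'ktmcocuvg'
Prefix to check: 'qlr'
First 3 characters of input: 'ktm'
Match: False
Result: No


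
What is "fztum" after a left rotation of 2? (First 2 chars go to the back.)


Input: 'fztum', shift = 2
Operation: split at index 2 and swap parts
Front part s[0:2] = 'fz'
Back part s[2:] = 'tum'
Rotated = back + front = 'tum' + 'fz'
Result: tumfz
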